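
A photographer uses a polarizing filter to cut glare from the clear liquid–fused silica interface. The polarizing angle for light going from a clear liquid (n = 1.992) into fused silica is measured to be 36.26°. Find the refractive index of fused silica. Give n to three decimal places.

n ≈ 1.461

Full polarization of the reflected beam means tan θ_B = n₂/n₁, where n₁ is the incident medium (a clear liquid).
n₂ = n₁ tan θ_B = 1.992 × tan 36.26° = 1.461.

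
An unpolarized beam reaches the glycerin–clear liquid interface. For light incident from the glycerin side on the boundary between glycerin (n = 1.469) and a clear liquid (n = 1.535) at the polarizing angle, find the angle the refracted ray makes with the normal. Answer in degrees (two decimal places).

θ_t ≈ 43.74°

First find Brewster's angle: tan θ_B = 1.535/1.469 = 1.0449, giving θ_B = 46.26°.
The refracted ray is perpendicular to the reflected ray, so θ_t = 90° − θ_B = 43.74°.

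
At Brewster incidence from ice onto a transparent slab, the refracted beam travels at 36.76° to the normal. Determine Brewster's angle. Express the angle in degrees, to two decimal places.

θ_B ≈ 53.24°

Since the reflected and refracted rays are at right angles at the polarizing angle, θ_B + θ_t = 90°.
So θ_B = 90° − θ_t = 90° − 36.76° = 53.24°.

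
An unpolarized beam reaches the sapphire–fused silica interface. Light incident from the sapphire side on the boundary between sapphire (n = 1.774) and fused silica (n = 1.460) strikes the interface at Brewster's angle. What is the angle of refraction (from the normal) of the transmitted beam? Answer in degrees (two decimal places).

θ_t ≈ 50.55°

θ_B = arctan(n₂/n₁) = arctan(1.460/1.774) = 39.45°.
At Brewster's angle the reflected and refracted rays are perpendicular, so θ_t = 90° − θ_B = 90° − 39.45° = 50.55°.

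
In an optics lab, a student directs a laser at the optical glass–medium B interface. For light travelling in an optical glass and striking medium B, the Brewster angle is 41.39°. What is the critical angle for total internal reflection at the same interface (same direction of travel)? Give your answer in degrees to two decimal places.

θ_c ≈ 61.80°

From Brewster, n₂/n₁ = tan θ_B = tan 41.39° = 0.8813.
Then sin θ_c = n₂/n₁ = 0.8813, so θ_c = arcsin 0.8813 = 61.80°.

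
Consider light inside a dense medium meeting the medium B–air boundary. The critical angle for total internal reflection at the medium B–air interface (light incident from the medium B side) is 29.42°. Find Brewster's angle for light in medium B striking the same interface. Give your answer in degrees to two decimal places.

At the critical angle sin θ_c = n₂/n₁, giving n₂/n₁ = sin 29.42° = 0.4912.
Then tan θ_B = n₂/n₁ = 0.4912, so θ_B = arctan 0.4912 = 26.16°.

θ_B ≈ 26.16°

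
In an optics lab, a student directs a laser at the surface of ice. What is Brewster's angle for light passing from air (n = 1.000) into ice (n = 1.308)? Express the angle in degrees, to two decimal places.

θ_B ≈ 52.60°

The reflected p-component vanishes when tan θ_B = n₂/n₁.
Here n₂/n₁ = 1.308/1.000 = 1.3080, and Brewster's law gives tan θ_B = n₂/n₁.
θ_B = arctan(1.3080) = 52.60°.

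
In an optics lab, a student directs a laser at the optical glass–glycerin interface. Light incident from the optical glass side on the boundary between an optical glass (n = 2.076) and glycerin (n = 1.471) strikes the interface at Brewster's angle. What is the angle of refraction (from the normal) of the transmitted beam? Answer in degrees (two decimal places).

tan θ_B = n₂/n₁ = 1.471/2.076 = 0.7086, so θ_B = 35.32°.
Since θ_B + θ_t = 90° at Brewster incidence, θ_t = 90° − 35.32° = 54.68°.

θ_t ≈ 54.68°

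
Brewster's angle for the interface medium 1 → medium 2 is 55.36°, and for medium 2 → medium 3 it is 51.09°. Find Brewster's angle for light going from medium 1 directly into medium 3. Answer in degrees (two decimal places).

n₂/n₁ = tan 55.36° = 1.4474 and n₃/n₂ = tan 51.09° = 1.2389.
n₃/n₁ = 1.7932. Then tan θ_B(1→3) = n₃/n₁, so θ_B(1→3) = arctan(1.7932) = 60.85°.

θ_B ≈ 60.85°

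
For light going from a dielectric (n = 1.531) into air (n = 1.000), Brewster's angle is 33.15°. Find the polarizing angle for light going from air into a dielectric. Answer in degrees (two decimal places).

Reversing the direction swaps n₁ and n₂, so tan θ_B' = 1/tan θ_B and θ_B' = 90° − θ_B.
Hence θ_B' = 90° − 33.15° = 56.85°.

θ_B' ≈ 56.85°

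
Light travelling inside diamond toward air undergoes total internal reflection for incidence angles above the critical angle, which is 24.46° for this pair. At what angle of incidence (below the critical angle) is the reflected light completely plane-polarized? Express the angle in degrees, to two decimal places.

n₂/n₁ = sin θ_c = sin 24.46° = 0.4141.
tan θ_B equals the same ratio, so θ_B = arctan(0.4141) = 22.49°.

θ_B ≈ 22.49°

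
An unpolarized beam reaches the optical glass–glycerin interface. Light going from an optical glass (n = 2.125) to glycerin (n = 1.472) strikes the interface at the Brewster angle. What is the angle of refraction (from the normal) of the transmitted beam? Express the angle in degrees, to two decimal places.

θ_t ≈ 55.29°

First find Brewster's angle: tan θ_B = 1.472/2.125 = 0.6927, giving θ_B = 34.71°.
Since θ_B + θ_t = 90° at Brewster incidence, θ_t = 90° − 34.71° = 55.29°.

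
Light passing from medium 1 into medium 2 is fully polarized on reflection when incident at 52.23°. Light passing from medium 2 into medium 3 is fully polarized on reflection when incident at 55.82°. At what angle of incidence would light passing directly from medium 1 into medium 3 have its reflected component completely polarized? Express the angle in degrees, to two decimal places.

θ_B ≈ 62.25°

Each Brewster angle gives a ratio: n₂/n₁ = tan 52.23° = 1.2906, n₃/n₂ = tan 55.82° = 1.4726.
n₃/n₁ = 1.9005. Then tan θ_B(1→3) = n₃/n₁, so θ_B(1→3) = arctan(1.9005) = 62.25°.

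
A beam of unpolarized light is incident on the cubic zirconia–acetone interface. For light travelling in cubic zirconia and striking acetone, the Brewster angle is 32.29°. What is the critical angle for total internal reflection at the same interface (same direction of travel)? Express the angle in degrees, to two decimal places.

θ_c ≈ 39.19°

tan θ_B = n₂/n₁ = tan 32.29° = 0.6319.
Total internal reflection: sin θ_c = n₂/n₁ = 0.6319.
θ_c = arcsin(0.6319) = 39.19°.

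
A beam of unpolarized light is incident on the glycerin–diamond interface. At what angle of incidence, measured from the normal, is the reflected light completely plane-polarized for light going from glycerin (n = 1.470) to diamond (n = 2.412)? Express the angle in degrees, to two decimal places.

θ_B ≈ 58.64°

Brewster's condition: tan θ_B = n₂/n₁ = 2.412/1.470 = 1.6408. Taking the arctangent, θ_B = 58.64°.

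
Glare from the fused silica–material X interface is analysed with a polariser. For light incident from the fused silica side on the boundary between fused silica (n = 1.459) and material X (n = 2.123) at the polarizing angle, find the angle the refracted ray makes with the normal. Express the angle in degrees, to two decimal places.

θ_t ≈ 34.50°

First find Brewster's angle: tan θ_B = 2.123/1.459 = 1.4551, giving θ_B = 55.50°.
Since θ_B + θ_t = 90° at Brewster incidence, θ_t = 90° − 55.50° = 34.50°.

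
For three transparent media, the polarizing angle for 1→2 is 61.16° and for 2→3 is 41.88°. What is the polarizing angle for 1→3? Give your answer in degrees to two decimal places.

n₂/n₁ = tan 61.16° = 1.8160 and n₃/n₂ = tan 41.88° = 0.8966.
So n₃/n₁ = (n₂/n₁)(n₃/n₂) = 1.8160 × 0.8966 = 1.6282.
θ_B(1→3) = arctan(1.6282) = 58.44°.

θ_B ≈ 58.44°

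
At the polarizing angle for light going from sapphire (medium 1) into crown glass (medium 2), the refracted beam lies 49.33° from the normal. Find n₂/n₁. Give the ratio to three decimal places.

At Brewster incidence θ_B = 90° − θ_t = 90° − 49.33° = 40.67°.
tan θ_B = n₂/n₁, so n₂/n₁ = tan 40.67° = 0.859.

n₂/n₁ ≈ 0.859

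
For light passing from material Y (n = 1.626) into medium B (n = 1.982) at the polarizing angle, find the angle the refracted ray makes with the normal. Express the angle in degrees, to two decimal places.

θ_t ≈ 39.36°

tan θ_B = n₂/n₁ = 1.982/1.626 = 1.2189, so θ_B = 50.64°.
At Brewster's angle the reflected and refracted rays are perpendicular, so θ_t = 90° − θ_B = 90° − 50.64° = 39.36°.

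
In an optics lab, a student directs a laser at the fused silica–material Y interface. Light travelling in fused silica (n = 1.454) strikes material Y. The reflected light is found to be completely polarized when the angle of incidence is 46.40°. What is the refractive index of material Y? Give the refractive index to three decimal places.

n ≈ 1.527

Brewster's law: tan θ_B = n₂/n₁ (light incident in fused silica, refracted into material Y).
n₂ = n₁ tan θ_B = 1.454 × tan 46.40° = 1.527.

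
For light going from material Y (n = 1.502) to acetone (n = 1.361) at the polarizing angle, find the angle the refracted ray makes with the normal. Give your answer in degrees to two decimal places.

tan θ_B = n₂/n₁ = 1.361/1.502 = 0.9061, so θ_B = 42.18°.
The refracted ray is perpendicular to the reflected ray, so θ_t = 90° − θ_B = 47.82°.

θ_t ≈ 47.82°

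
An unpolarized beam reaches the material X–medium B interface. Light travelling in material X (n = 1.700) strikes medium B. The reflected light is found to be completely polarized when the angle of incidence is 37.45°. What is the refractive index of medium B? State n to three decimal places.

n ≈ 1.302

Brewster's law: tan θ_B = n₂/n₁ (light incident in material X, refracted into medium B).
n₂ = n₁ tan θ_B = 1.700 × tan 37.45° = 1.302.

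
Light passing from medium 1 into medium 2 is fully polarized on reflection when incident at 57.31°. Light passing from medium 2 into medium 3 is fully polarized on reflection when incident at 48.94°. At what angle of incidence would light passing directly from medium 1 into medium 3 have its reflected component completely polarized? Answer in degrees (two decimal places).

θ_B ≈ 60.79°

n₂/n₁ = tan 57.31° = 1.5583 and n₃/n₂ = tan 48.94° = 1.1479.
So n₃/n₁ = (n₂/n₁)(n₃/n₂) = 1.5583 × 1.1479 = 1.7888.
θ_B(1→3) = arctan(1.7888) = 60.79°.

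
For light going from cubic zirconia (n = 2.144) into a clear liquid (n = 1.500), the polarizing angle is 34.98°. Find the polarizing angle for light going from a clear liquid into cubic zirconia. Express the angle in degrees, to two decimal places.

Reversing the direction swaps n₁ and n₂, so tan θ_B' = 1/tan θ_B and θ_B' = 90° − θ_B.
Hence θ_B' = 90° − 34.98° = 55.02°.

θ_B' ≈ 55.02°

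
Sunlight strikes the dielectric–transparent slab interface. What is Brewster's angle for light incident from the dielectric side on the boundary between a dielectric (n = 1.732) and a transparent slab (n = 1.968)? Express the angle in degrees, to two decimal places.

tan θ_B = n₂/n₁ = 1.968/1.732 = 1.1363.
So θ_B = arctan 1.1363 = 48.65°.

θ_B ≈ 48.65°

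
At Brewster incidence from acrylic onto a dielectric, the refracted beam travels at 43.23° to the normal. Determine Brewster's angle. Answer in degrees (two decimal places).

θ_B ≈ 46.77°

Since the reflected and refracted rays are at right angles at the polarizing angle, θ_B + θ_t = 90°.
So θ_B = 90° − θ_t = 90° − 43.23° = 46.77°.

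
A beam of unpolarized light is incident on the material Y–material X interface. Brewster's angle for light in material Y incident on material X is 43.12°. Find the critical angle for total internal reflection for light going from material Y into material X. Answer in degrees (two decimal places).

n₂/n₁ = tan 43.12° = 0.9364; the critical angle satisfies sin θ_c = n₂/n₁.
θ_c = arcsin(0.9364) = 69.46°.

θ_c ≈ 69.46°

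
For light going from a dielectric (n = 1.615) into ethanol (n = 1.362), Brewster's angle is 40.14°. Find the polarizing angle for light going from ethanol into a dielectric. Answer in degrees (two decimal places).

θ_B' ≈ 49.86°

Reversing the direction swaps n₁ and n₂, so tan θ_B' = 1/tan θ_B and θ_B' = 90° − θ_B.
Hence θ_B' = 90° − 40.14° = 49.86°.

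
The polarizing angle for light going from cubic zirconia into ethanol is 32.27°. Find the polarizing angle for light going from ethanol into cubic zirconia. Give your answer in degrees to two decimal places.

θ_B' ≈ 57.73°

tan θ_B' = n₁/n₂ = 1/tan θ_B, so θ_B' = 90° − θ_B.
θ_B' = 90° − 32.27° = 57.73°.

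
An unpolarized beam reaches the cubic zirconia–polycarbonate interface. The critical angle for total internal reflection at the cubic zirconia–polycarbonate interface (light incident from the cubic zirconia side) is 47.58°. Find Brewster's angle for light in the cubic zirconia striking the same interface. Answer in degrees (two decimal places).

sin θ_c = n₂/n₁, so n₂/n₁ = sin 47.58° = 0.7382.
Brewster: tan θ_B = n₂/n₁ = 0.7382.
θ_B = arctan(0.7382) = 36.44°.

θ_B ≈ 36.44°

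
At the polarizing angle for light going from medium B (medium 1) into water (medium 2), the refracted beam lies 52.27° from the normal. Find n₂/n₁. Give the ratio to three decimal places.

At Brewster incidence θ_B = 90° − θ_t = 90° − 52.27° = 37.73°.
tan θ_B = n₂/n₁, so n₂/n₁ = tan 37.73° = 0.774.

n₂/n₁ ≈ 0.774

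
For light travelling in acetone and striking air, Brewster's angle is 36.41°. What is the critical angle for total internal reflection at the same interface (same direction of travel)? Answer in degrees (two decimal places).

θ_c ≈ 47.52°

From Brewster, n₂/n₁ = tan θ_B = tan 36.41° = 0.7375.
Then sin θ_c = n₂/n₁ = 0.7375, so θ_c = arcsin 0.7375 = 47.52°.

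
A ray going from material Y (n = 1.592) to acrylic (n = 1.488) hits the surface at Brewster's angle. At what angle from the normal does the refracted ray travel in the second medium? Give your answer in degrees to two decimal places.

θ_B = arctan(n₂/n₁) = arctan(1.488/1.592) = 43.07°.
Since θ_B + θ_t = 90° at Brewster incidence, θ_t = 90° − 43.07° = 46.93°.

θ_t ≈ 46.93°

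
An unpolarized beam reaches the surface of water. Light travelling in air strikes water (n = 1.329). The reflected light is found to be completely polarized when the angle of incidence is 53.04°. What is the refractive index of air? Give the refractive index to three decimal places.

n ≈ 1.000

At Brewster's angle, tan θ_B = n₂/n₁ with n₁ on the incident side (air) and n₂ on the transmitted side (water).
n₁ = n₂ / tan θ_B = 1.329 / tan 53.04° = 1.000.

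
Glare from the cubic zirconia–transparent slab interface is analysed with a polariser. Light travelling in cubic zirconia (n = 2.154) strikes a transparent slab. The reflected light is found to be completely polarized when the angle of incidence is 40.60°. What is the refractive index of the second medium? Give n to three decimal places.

At Brewster's angle, tan θ_B = n₂/n₁ with n₁ on the incident side (cubic zirconia) and n₂ on the transmitted side (a transparent slab).
n₂ = n₁ tan θ_B = 2.154 × tan 40.60° = 1.846.

n ≈ 1.846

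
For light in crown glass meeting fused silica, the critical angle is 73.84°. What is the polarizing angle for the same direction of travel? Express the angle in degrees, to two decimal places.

n₂/n₁ = sin θ_c = sin 73.84° = 0.9605.
tan θ_B equals the same ratio, so θ_B = arctan(0.9605) = 43.85°.

θ_B ≈ 43.85°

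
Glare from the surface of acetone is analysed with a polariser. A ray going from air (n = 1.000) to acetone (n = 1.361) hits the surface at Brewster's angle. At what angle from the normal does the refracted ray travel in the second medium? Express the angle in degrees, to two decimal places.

θ_t ≈ 36.31°

First find Brewster's angle: tan θ_B = 1.361/1.000 = 1.3610, giving θ_B = 53.69°.
At Brewster's angle the reflected and refracted rays are perpendicular, so θ_t = 90° − θ_B = 90° − 53.69° = 36.31°.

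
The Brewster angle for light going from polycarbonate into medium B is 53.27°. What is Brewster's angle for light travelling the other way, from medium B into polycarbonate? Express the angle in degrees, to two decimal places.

The two Brewster angles are complementary: θ_B' = 90° − θ_B = 90° − 53.27° = 36.73°.

θ_B' ≈ 36.73°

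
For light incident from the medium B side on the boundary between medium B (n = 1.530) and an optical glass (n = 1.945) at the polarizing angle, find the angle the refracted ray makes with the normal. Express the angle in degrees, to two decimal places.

First find Brewster's angle: tan θ_B = 1.945/1.530 = 1.2712, giving θ_B = 51.81°.
The refracted ray is perpendicular to the reflected ray, so θ_t = 90° − θ_B = 38.19°.

θ_t ≈ 38.19°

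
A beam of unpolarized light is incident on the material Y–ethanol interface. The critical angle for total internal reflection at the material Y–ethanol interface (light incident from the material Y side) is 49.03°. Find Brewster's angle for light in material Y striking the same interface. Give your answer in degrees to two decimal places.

sin θ_c = n₂/n₁, so n₂/n₁ = sin 49.03° = 0.7551.
Brewster: tan θ_B = n₂/n₁ = 0.7551.
θ_B = arctan(0.7551) = 37.05°.

θ_B ≈ 37.05°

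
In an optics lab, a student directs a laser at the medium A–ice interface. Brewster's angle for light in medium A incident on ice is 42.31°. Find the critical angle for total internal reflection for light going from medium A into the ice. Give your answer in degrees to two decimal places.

tan θ_B = n₂/n₁ = tan 42.31° = 0.9102.
Total internal reflection: sin θ_c = n₂/n₁ = 0.9102.
θ_c = arcsin(0.9102) = 65.54°.

θ_c ≈ 65.54°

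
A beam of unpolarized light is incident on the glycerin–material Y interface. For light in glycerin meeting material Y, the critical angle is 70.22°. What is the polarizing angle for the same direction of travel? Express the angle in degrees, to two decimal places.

At the critical angle sin θ_c = n₂/n₁, giving n₂/n₁ = sin 70.22° = 0.9410.
Then tan θ_B = n₂/n₁ = 0.9410, so θ_B = arctan 0.9410 = 43.26°.

θ_B ≈ 43.26°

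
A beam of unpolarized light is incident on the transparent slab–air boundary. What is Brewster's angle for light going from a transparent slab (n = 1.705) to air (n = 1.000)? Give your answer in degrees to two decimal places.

θ_B ≈ 30.39°

The reflected p-component vanishes when tan θ_B = n₂/n₁.
tan θ_B = n₂/n₁ = 1.000/1.705 = 0.5865. Taking the arctangent, θ_B = 30.39°.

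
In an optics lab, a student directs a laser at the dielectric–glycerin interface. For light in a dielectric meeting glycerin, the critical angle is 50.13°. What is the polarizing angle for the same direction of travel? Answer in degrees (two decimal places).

n₂/n₁ = sin θ_c = sin 50.13° = 0.7675.
tan θ_B equals the same ratio, so θ_B = arctan(0.7675) = 37.51°.

θ_B ≈ 37.51°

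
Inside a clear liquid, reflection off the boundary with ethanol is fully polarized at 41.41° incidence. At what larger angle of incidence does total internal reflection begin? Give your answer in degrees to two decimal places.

tan θ_B = n₂/n₁ = tan 41.41° = 0.8819.
Total internal reflection: sin θ_c = n₂/n₁ = 0.8819.
θ_c = arcsin(0.8819) = 61.88°.

θ_c ≈ 61.88°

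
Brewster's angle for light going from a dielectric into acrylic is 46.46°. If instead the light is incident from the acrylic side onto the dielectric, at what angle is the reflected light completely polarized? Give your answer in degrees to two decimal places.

θ_B' ≈ 43.54°

tan θ_B' = n₁/n₂ = 1/tan θ_B, so θ_B' = 90° − θ_B.
θ_B' = 90° − 46.46° = 43.54°.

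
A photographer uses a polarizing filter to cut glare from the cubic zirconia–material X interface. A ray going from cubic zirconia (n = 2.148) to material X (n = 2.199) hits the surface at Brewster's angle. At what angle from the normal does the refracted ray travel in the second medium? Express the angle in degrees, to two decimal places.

θ_t ≈ 44.33°

θ_B = arctan(n₂/n₁) = arctan(2.199/2.148) = 45.67°.
The refracted ray is perpendicular to the reflected ray, so θ_t = 90° − θ_B = 44.33°.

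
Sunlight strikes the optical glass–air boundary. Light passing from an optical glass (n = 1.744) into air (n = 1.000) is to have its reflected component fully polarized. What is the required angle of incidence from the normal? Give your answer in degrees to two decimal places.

At Brewster's angle the reflected and refracted rays are perpendicular, which with Snell's law gives tan θ_B = n₂/n₁.
Brewster's condition: tan θ_B = n₂/n₁ = 1.000/1.744 = 0.5734.
θ_B = arctan(0.5734) = 29.83°.

θ_B ≈ 29.83°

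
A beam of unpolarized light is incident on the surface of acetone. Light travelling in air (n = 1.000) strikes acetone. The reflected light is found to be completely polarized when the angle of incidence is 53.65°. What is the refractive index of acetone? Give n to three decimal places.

n ≈ 1.359

At the Brewster angle, tan θ_B = n₂/n₁ with n₁ on the incident side (air) and n₂ on the transmitted side (acetone).
n₂ = n₁ tan θ_B = 1.000 × tan 53.65° = 1.359.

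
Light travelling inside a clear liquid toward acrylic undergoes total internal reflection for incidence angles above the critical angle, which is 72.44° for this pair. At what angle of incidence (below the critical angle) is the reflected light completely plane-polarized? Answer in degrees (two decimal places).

θ_B ≈ 43.63°

At the critical angle sin θ_c = n₂/n₁, giving n₂/n₁ = sin 72.44° = 0.9534.
Then tan θ_B = n₂/n₁ = 0.9534, so θ_B = arctan 0.9534 = 43.63°.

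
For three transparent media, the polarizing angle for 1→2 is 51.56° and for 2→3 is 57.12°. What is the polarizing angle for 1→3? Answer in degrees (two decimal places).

θ_B ≈ 62.84°

n₂/n₁ = tan 51.56° = 1.2599 and n₃/n₂ = tan 57.12° = 1.5469.
So n₃/n₁ = (n₂/n₁)(n₃/n₂) = 1.2599 × 1.5469 = 1.9490.
θ_B(1→3) = arctan(1.9490) = 62.84°.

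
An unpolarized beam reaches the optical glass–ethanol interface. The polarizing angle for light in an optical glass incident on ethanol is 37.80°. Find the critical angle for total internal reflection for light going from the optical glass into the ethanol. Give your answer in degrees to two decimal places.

θ_c ≈ 50.87°

From Brewster, n₂/n₁ = tan θ_B = tan 37.80° = 0.7757.
Then sin θ_c = n₂/n₁ = 0.7757, so θ_c = arcsin 0.7757 = 50.87°.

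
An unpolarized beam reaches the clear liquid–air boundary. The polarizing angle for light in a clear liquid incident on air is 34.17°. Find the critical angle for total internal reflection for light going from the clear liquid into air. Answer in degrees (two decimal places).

θ_c ≈ 42.75°

tan θ_B = n₂/n₁ = tan 34.17° = 0.6788.
Total internal reflection: sin θ_c = n₂/n₁ = 0.6788.
θ_c = arcsin(0.6788) = 42.75°.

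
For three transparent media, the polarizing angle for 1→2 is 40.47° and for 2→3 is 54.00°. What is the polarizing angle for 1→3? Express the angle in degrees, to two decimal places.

tan θ_B(1→2) = n₂/n₁ = tan 40.47° = 0.8532.
tan θ_B(2→3) = n₃/n₂ = tan 54.00° = 1.3764.
n₃/n₁ = 1.1743. Then tan θ_B(1→3) = n₃/n₁, so θ_B(1→3) = arctan(1.1743) = 49.58°.

θ_B ≈ 49.58°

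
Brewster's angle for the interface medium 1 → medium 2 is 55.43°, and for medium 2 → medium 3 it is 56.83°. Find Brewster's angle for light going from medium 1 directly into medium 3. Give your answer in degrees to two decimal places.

Each Brewster angle gives a ratio: n₂/n₁ = tan 55.43° = 1.4512, n₃/n₂ = tan 56.83° = 1.5299.
Multiplying, n₃/n₁ = 1.4512 × 1.5299 = 2.2202, and θ_B(1→3) = arctan 2.2202 = 65.75°.

θ_B ≈ 65.75°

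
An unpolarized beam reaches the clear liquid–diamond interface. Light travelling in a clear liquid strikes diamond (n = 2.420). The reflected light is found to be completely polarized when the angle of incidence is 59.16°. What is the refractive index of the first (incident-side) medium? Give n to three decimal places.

Brewster's law: tan θ_B = n₂/n₁ (light incident in a clear liquid, refracted into diamond).
n₁ = n₂ / tan θ_B = 2.420 / tan 59.16° = 1.445.

n ≈ 1.445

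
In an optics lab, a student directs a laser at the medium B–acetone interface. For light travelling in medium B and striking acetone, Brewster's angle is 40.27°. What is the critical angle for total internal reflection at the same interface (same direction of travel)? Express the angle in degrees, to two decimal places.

From Brewster, n₂/n₁ = tan θ_B = tan 40.27° = 0.8472.
Then sin θ_c = n₂/n₁ = 0.8472, so θ_c = arcsin 0.8472 = 57.90°.

θ_c ≈ 57.90°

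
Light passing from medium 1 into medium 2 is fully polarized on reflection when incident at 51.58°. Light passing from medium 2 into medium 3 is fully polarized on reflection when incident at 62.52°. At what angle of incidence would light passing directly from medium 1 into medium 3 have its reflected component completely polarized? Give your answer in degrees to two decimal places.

tan θ_B(1→2) = n₂/n₁ = tan 51.58° = 1.2608.
tan θ_B(2→3) = n₃/n₂ = tan 62.52° = 1.9226.
n₃/n₁ = 2.4240. Then tan θ_B(1→3) = n₃/n₁, so θ_B(1→3) = arctan(2.4240) = 67.58°.

θ_B ≈ 67.58°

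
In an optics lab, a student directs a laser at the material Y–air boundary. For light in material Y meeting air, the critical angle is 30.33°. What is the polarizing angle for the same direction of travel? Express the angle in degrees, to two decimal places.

sin θ_c = n₂/n₁, so n₂/n₁ = sin 30.33° = 0.5050.
Brewster: tan θ_B = n₂/n₁ = 0.5050.
θ_B = arctan(0.5050) = 26.79°.

θ_B ≈ 26.79°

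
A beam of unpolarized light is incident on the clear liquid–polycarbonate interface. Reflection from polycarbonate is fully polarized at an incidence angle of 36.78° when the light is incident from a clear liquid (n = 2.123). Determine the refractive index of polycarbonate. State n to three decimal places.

Full polarization of the reflected beam means tan θ_B = n₂/n₁, where n₁ is the incident medium (a clear liquid).
n₂ = n₁ tan θ_B = 2.123 × tan 36.78° = 1.587.

n ≈ 1.587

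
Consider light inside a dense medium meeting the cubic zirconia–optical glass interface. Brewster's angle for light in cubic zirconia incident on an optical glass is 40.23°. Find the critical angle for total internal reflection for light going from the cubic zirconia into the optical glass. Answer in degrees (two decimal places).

tan θ_B = n₂/n₁ = tan 40.23° = 0.8460.
Total internal reflection: sin θ_c = n₂/n₁ = 0.8460.
θ_c = arcsin(0.8460) = 57.78°.

θ_c ≈ 57.78°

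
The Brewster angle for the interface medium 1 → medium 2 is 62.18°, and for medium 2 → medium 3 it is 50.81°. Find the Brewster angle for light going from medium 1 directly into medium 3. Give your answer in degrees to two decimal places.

θ_B ≈ 66.72°

n₂/n₁ = tan 62.18° = 1.8951 and n₃/n₂ = tan 50.81° = 1.2266.
So n₃/n₁ = (n₂/n₁)(n₃/n₂) = 1.8951 × 1.2266 = 2.3244.
θ_B(1→3) = arctan(2.3244) = 66.72°.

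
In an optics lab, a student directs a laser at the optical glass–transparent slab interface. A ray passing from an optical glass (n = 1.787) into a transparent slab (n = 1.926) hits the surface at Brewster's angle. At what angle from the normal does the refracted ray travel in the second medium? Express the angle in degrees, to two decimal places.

tan θ_B = n₂/n₁ = 1.926/1.787 = 1.0778, so θ_B = 47.14°.
The refracted ray is perpendicular to the reflected ray, so θ_t = 90° − θ_B = 42.86°.

θ_t ≈ 42.86°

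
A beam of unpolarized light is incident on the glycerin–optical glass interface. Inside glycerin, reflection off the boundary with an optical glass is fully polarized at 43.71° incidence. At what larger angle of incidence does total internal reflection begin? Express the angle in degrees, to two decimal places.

θ_c ≈ 72.93°

tan θ_B = n₂/n₁ = tan 43.71° = 0.9560.
Total internal reflection: sin θ_c = n₂/n₁ = 0.9560.
θ_c = arcsin(0.9560) = 72.93°.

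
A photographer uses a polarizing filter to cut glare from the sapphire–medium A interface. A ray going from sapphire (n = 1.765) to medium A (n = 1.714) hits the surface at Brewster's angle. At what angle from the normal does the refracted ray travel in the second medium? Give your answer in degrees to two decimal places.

θ_t ≈ 45.84°

tan θ_B = n₂/n₁ = 1.714/1.765 = 0.9711, so θ_B = 44.16°.
The refracted ray is perpendicular to the reflected ray, so θ_t = 90° − θ_B = 45.84°.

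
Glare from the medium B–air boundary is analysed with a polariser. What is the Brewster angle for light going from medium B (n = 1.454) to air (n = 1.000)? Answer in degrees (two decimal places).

At Brewster's angle the reflected and refracted rays are perpendicular, which with Snell's law gives tan θ_B = n₂/n₁.
Here n₂/n₁ = 1.000/1.454 = 0.6878, and Brewster's law gives tan θ_B = n₂/n₁.
So θ_B = arctan 0.6878 = 34.52°.

θ_B ≈ 34.52°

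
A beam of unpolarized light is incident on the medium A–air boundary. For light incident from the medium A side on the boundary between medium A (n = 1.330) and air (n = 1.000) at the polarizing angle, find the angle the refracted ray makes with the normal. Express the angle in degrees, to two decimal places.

θ_t ≈ 53.06°

θ_B = arctan(n₂/n₁) = arctan(1.000/1.330) = 36.94°.
The refracted ray is perpendicular to the reflected ray, so θ_t = 90° − θ_B = 53.06°.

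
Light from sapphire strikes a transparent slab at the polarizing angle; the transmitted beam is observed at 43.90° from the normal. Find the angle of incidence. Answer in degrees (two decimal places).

θ_B ≈ 46.10°

Since the reflected and refracted rays are at right angles at the polarizing angle, θ_B + θ_t = 90°.
θ_B = 90° − 43.90° = 46.10°.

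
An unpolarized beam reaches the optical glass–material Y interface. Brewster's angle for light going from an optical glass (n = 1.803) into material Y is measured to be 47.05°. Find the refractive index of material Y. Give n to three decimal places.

Full polarization of the reflected beam means tan θ_B = n₂/n₁, where n₁ is the incident medium (an optical glass).
n₂ = n₁ tan θ_B = 1.803 × tan 47.05° = 1.937.

n ≈ 1.937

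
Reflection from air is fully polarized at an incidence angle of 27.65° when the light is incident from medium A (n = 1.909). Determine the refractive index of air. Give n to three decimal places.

Full polarization of the reflected beam means tan θ_B = n₂/n₁, where n₁ is the incident medium (medium A).
n₂ = n₁ tan θ_B = 1.909 × tan 27.65° = 1.000.

n ≈ 1.000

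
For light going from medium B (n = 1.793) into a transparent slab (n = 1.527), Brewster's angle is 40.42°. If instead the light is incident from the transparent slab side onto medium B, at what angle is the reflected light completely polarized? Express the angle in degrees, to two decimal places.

θ_B' ≈ 49.58°

tan θ_B' = n₁/n₂ = 1/tan θ_B, so θ_B' = 90° − θ_B.
θ_B' = 90° − 40.42° = 49.58°.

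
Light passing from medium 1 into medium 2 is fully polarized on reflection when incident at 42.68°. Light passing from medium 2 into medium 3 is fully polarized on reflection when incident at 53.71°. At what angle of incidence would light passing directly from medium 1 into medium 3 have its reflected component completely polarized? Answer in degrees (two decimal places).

θ_B ≈ 51.47°

n₂/n₁ = tan 42.68° = 0.9221 and n₃/n₂ = tan 53.71° = 1.3618.
Multiplying, n₃/n₁ = 0.9221 × 1.3618 = 1.2558, and θ_B(1→3) = arctan 1.2558 = 51.47°.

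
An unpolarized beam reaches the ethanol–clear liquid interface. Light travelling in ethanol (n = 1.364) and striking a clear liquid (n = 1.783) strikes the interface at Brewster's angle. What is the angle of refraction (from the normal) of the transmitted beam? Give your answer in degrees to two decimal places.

θ_t ≈ 37.42°

First find Brewster's angle: tan θ_B = 1.783/1.364 = 1.3072, giving θ_B = 52.58°.
At Brewster's angle the reflected and refracted rays are perpendicular, so θ_t = 90° − θ_B = 90° − 52.58° = 37.42°.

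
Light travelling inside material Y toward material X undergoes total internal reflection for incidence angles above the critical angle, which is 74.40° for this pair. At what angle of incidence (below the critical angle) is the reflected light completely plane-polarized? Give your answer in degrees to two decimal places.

sin θ_c = n₂/n₁, so n₂/n₁ = sin 74.40° = 0.9632.
Brewster: tan θ_B = n₂/n₁ = 0.9632.
θ_B = arctan(0.9632) = 43.93°.

θ_B ≈ 43.93°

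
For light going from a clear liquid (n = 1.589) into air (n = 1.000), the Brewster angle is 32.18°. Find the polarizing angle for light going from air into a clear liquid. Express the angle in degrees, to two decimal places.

Reversing the direction swaps n₁ and n₂, so tan θ_B' = 1/tan θ_B and θ_B' = 90° − θ_B.
Hence θ_B' = 90° − 32.18° = 57.82°.

θ_B' ≈ 57.82°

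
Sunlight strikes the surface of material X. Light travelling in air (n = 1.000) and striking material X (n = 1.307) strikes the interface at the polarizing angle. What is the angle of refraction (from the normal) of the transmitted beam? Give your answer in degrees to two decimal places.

θ_t ≈ 37.42°

tan θ_B = n₂/n₁ = 1.307/1.000 = 1.3070, so θ_B = 52.58°.
Since θ_B + θ_t = 90° at Brewster incidence, θ_t = 90° − 52.58° = 37.42°.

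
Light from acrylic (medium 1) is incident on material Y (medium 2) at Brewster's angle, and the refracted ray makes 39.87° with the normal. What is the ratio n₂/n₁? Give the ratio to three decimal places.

θ_B + θ_t = 90°, so θ_B = 90° − 39.87° = 50.13°.
tan θ_B = n₂/n₁, so n₂/n₁ = tan 50.13° = 1.197.

n₂/n₁ ≈ 1.197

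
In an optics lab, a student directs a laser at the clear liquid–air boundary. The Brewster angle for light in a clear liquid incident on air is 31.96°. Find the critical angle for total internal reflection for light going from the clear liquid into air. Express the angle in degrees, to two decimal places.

θ_c ≈ 38.60°

n₂/n₁ = tan 31.96° = 0.6239; the critical angle satisfies sin θ_c = n₂/n₁.
θ_c = arcsin(0.6239) = 38.60°.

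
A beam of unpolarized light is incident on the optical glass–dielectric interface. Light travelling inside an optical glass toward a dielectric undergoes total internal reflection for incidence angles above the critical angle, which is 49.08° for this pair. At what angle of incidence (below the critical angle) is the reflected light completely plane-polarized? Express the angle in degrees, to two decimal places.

θ_B ≈ 37.08°

sin θ_c = n₂/n₁, so n₂/n₁ = sin 49.08° = 0.7556.
Brewster: tan θ_B = n₂/n₁ = 0.7556.
θ_B = arctan(0.7556) = 37.08°.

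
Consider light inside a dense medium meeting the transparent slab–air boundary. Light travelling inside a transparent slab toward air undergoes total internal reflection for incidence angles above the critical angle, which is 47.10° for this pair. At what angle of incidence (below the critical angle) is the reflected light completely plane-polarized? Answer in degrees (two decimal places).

sin θ_c = n₂/n₁, so n₂/n₁ = sin 47.10° = 0.7325.
Brewster: tan θ_B = n₂/n₁ = 0.7325.
θ_B = arctan(0.7325) = 36.22°.

θ_B ≈ 36.22°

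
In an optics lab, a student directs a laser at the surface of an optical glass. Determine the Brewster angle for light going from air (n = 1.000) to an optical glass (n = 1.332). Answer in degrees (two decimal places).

θ_B ≈ 53.10°

At Brewster's angle the reflected and refracted rays are perpendicular, which with Snell's law gives tan θ_B = n₂/n₁.
Brewster's condition: tan θ_B = n₂/n₁ = 1.332/1.000 = 1.3320.
So θ_B = arctan 1.3320 = 53.10°.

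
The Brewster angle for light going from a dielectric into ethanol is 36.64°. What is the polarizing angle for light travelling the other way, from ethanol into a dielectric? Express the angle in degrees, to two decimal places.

tan θ_B' = n₁/n₂ = 1/tan θ_B, so θ_B' = 90° − θ_B.
θ_B' = 90° − 36.64° = 53.36°.

θ_B' ≈ 53.36°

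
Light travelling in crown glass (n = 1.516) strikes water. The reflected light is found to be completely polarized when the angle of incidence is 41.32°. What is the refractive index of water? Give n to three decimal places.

Full polarization of the reflected beam means tan θ_B = n₂/n₁, where n₁ is the incident medium (crown glass).
n₂ = n₁ tan θ_B = 1.516 × tan 41.32° = 1.333.

n ≈ 1.333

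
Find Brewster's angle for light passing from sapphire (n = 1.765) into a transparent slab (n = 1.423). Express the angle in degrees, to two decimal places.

θ_B ≈ 38.88°

At Brewster's angle the reflected and refracted rays are perpendicular, which with Snell's law gives tan θ_B = n₂/n₁.
Brewster's condition: tan θ_B = n₂/n₁ = 1.423/1.765 = 0.8062.
So θ_B = arctan 0.8062 = 38.88°.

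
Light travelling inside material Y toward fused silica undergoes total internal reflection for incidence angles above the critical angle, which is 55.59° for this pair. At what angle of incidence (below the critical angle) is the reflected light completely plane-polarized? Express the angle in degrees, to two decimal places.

sin θ_c = n₂/n₁, so n₂/n₁ = sin 55.59° = 0.8250.
Brewster: tan θ_B = n₂/n₁ = 0.8250.
θ_B = arctan(0.8250) = 39.52°.

θ_B ≈ 39.52°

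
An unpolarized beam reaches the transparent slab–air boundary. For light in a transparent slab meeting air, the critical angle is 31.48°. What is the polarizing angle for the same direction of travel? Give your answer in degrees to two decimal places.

θ_B ≈ 27.57°

sin θ_c = n₂/n₁, so n₂/n₁ = sin 31.48° = 0.5222.
Brewster: tan θ_B = n₂/n₁ = 0.5222.
θ_B = arctan(0.5222) = 27.57°.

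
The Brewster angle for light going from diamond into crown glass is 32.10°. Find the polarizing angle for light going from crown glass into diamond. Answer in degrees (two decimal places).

tan θ_B' = n₁/n₂ = 1/tan θ_B, so θ_B' = 90° − θ_B.
θ_B' = 90° − 32.10° = 57.90°.

θ_B' ≈ 57.90°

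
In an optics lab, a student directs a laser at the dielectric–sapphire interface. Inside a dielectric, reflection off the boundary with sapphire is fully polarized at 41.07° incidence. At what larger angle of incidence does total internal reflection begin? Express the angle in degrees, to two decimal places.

tan θ_B = n₂/n₁ = tan 41.07° = 0.8714.
Total internal reflection: sin θ_c = n₂/n₁ = 0.8714.
θ_c = arcsin(0.8714) = 60.63°.

θ_c ≈ 60.63°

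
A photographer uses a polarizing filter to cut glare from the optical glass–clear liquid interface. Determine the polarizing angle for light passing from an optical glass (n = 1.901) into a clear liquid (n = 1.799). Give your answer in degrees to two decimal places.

θ_B ≈ 43.42°

Brewster's condition: tan θ_B = n₂/n₁ = 1.799/1.901 = 0.9463.
θ_B = arctan(0.9463) = 43.42°.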